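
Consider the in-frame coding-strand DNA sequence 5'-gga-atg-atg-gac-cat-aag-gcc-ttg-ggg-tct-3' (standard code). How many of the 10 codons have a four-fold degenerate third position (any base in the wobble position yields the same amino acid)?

Codon 1 GGA (Gly): third position 4-fold.
Codon 2 ATG (Met): third position 1-fold.
Codon 3 ATG (Met): third position 1-fold.
Codon 4 GAC (Asp): third position 2-fold.
Codon 5 CAT (His): third position 2-fold.
Codon 6 AAG (Lys): third position 2-fold.
Codon 7 GCC (Ala): third position 4-fold.
Codon 8 TTG (Leu): third position 2-fold.
Codon 9 GGG (Gly): third position 4-fold.
Codon 10 TCT (Ser): third position 4-fold.
Four-fold degenerate third positions: 4.

4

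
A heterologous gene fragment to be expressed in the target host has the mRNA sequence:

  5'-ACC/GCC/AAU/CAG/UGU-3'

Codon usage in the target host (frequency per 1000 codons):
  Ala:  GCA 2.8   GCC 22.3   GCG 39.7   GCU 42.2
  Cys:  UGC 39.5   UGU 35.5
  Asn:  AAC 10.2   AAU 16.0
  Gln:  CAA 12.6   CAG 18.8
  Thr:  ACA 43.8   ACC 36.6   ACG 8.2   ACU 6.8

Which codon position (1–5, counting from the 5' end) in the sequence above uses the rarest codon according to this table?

3

Codon 1 ACC (Thr): 36.6 per 1000.
Codon 2 GCC (Ala): 22.3 per 1000.
Codon 3 AAU (Asn): 16.0 per 1000.
Codon 4 CAG (Gln): 18.8 per 1000.
Codon 5 UGU (Cys): 35.5 per 1000.
Lowest frequency is 16.0 at codon 3.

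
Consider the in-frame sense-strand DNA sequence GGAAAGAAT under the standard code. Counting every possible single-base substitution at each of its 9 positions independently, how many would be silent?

Codon 1 (GGA, Gly): 3 synonymous substitutions.
Codon 2 (AAG, Lys): 1 synonymous substitution.
Codon 3 (AAT, Asn): 1 synonymous substitution.
Total: 3 + 1 + 1 = 5.

5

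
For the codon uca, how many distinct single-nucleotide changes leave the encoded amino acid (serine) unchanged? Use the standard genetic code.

3

Position 1: none → 0 synonymous.
Position 2: none → 0 synonymous.
Position 3: UCU, UCC, UCG → 3 synonymous.
Total: 0 + 0 + 3 = 3.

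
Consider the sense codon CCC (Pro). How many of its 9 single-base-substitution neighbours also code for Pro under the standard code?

Position 1: none → 0 synonymous.
Position 2: none → 0 synonymous.
Position 3: CCU, CCA, CCG → 3 synonymous.
Total: 0 + 0 + 3 = 3.

3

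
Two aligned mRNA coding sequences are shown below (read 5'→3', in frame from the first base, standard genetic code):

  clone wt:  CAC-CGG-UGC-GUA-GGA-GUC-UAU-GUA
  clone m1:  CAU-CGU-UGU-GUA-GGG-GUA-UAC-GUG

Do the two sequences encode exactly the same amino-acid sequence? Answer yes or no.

Codon 1: CAC His / CAU His — synonymous.
Codon 2: CGG Arg / CGU Arg — synonymous.
Codon 3: UGC Cys / UGU Cys — synonymous.
Codon 4: GUA Val / GUA Val — identical.
Codon 5: GGA Gly / GGG Gly — synonymous.
Codon 6: GUC Val / GUA Val — synonymous.
Codon 7: UAU Tyr / UAC Tyr — synonymous.
Codon 8: GUA Val / GUG Val — synonymous.
Nonsynonymous differences: 0 → same protein.

yes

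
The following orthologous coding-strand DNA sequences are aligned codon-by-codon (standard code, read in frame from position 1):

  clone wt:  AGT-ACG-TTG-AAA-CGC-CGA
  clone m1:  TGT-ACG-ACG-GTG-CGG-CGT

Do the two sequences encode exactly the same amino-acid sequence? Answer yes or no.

no

Codon 1: AGT Ser / TGT Cys — nonsynonymous.
Codon 2: ACG Thr / ACG Thr — identical.
Codon 3: TTG Leu / ACG Thr — nonsynonymous.
Codon 4: AAA Lys / GTG Val — nonsynonymous.
Codon 5: CGC Arg / CGG Arg — synonymous.
Codon 6: CGA Arg / CGT Arg — synonymous.
Nonsynonymous differences: 3 → different protein.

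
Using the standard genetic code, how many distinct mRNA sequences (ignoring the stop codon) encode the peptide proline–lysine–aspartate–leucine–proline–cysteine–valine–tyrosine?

6144

Pro: 4 codons.
Lys: 2 codons.
Asp: 2 codons.
Leu: 6 codons.
Pro: 4 codons.
Cys: 2 codons.
Val: 4 codons.
Tyr: 2 codons.
4 × 2 × 2 × 6 × 4 × 2 × 4 × 2 = 6144.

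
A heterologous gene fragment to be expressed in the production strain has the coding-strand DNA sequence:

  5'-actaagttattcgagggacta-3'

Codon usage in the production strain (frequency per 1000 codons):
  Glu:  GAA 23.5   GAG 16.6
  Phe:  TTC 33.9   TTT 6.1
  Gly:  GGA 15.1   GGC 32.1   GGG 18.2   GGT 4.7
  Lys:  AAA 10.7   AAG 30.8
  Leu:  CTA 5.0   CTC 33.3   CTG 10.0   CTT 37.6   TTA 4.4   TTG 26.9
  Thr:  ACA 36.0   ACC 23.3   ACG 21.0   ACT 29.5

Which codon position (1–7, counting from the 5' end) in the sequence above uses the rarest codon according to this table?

3

Codon 1 ACT (Thr): 29.5 per 1000.
Codon 2 AAG (Lys): 30.8 per 1000.
Codon 3 TTA (Leu): 4.4 per 1000.
Codon 4 TTC (Phe): 33.9 per 1000.
Codon 5 GAG (Glu): 16.6 per 1000.
Codon 6 GGA (Gly): 15.1 per 1000.
Codon 7 CTA (Leu): 5.0 per 1000.
Lowest frequency is 4.4 at codon 3.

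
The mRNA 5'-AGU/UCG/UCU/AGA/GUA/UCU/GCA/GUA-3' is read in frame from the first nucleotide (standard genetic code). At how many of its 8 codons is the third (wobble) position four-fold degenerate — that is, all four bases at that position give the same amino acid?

Codon 1 AGU (Ser): third position 2-fold.
Codon 2 UCG (Ser): third position 4-fold.
Codon 3 UCU (Ser): third position 4-fold.
Codon 4 AGA (Arg): third position 2-fold.
Codon 5 GUA (Val): third position 4-fold.
Codon 6 UCU (Ser): third position 4-fold.
Codon 7 GCA (Ala): third position 4-fold.
Codon 8 GUA (Val): third position 4-fold.
Four-fold degenerate third positions: 6.

6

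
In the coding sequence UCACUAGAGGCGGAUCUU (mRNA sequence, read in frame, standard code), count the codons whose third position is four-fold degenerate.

Codon 1 UCA (Ser): third position 4-fold.
Codon 2 CUA (Leu): third position 4-fold.
Codon 3 GAG (Glu): third position 2-fold.
Codon 4 GCG (Ala): third position 4-fold.
Codon 5 GAU (Asp): third position 2-fold.
Codon 6 CUU (Leu): third position 4-fold.
Four-fold degenerate third positions: 4.

4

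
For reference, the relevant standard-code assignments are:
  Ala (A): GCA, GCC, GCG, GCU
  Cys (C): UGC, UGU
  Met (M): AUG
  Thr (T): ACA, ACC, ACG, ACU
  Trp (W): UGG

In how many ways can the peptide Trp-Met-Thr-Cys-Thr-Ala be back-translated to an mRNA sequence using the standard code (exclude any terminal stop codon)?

Trp: 1 codon.
Met: 1 codon.
Thr: 4 codons.
Cys: 2 codons.
Thr: 4 codons.
Ala: 4 codons.
1 × 1 × 4 × 2 × 4 × 4 = 128.

128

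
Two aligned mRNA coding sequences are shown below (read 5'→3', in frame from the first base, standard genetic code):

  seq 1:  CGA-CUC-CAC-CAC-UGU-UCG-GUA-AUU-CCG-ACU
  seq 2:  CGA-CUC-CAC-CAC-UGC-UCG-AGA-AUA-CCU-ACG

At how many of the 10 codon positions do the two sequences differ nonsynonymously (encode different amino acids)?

Codon 1: CGA Arg / CGA Arg — identical.
Codon 2: CUC Leu / CUC Leu — identical.
Codon 3: CAC His / CAC His — identical.
Codon 4: CAC His / CAC His — identical.
Codon 5: UGU Cys / UGC Cys — synonymous.
Codon 6: UCG Ser / UCG Ser — identical.
Codon 7: GUA Val / AGA Arg — nonsynonymous.
Codon 8: AUU Ile / AUA Ile — synonymous.
Codon 9: CCG Pro / CCU Pro — synonymous.
Codon 10: ACU Thr / ACG Thr — synonymous.
Nonsynonymous differences: 1.

1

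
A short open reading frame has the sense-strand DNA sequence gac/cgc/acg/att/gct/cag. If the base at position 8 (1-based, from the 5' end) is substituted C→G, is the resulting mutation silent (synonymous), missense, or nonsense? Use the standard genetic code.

missense

Position 8 falls in codon 3: ACG → Thr.
After the substitution the codon is AGG → Arg.
Thr ≠ Arg, so this is a missense mutation.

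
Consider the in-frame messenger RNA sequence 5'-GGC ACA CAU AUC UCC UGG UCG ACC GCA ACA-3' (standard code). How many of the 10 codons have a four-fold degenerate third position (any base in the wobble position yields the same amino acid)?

7

Codon 1 GGC (Gly): third position 4-fold.
Codon 2 ACA (Thr): third position 4-fold.
Codon 3 CAU (His): third position 2-fold.
Codon 4 AUC (Ile): third position 3-fold.
Codon 5 UCC (Ser): third position 4-fold.
Codon 6 UGG (Trp): third position 1-fold.
Codon 7 UCG (Ser): third position 4-fold.
Codon 8 ACC (Thr): third position 4-fold.
Codon 9 GCA (Ala): third position 4-fold.
Codon 10 ACA (Thr): third position 4-fold.
Four-fold degenerate third positions: 7.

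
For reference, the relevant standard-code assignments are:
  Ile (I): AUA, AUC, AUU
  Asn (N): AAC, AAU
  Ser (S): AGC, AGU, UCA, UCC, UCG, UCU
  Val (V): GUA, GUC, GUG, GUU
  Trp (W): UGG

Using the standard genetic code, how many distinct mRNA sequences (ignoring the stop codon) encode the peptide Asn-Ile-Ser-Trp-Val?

Asn: 2 codons.
Ile: 3 codons.
Ser: 6 codons.
Trp: 1 codon.
Val: 4 codons.
2 × 3 × 6 × 1 × 4 = 144.

144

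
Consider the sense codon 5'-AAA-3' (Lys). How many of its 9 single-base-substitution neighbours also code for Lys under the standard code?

Position 1: none → 0 synonymous.
Position 2: none → 0 synonymous.
Position 3: AAG → 1 synonymous.
Total: 0 + 0 + 1 = 1.

1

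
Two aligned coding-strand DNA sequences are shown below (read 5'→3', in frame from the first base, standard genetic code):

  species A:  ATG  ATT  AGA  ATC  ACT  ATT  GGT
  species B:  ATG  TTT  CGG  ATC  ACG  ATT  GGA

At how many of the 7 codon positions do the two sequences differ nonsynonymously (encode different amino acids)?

1

Codon 1: ATG Met / ATG Met — identical.
Codon 2: ATT Ile / TTT Phe — nonsynonymous.
Codon 3: AGA Arg / CGG Arg — synonymous.
Codon 4: ATC Ile / ATC Ile — identical.
Codon 5: ACT Thr / ACG Thr — synonymous.
Codon 6: ATT Ile / ATT Ile — identical.
Codon 7: GGT Gly / GGA Gly — synonymous.
Nonsynonymous differences: 1.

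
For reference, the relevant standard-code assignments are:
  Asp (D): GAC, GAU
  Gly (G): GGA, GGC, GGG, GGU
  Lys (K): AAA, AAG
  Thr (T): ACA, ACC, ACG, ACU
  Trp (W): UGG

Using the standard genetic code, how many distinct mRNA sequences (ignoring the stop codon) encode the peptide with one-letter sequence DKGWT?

Asp: 2 codons.
Lys: 2 codons.
Gly: 4 codons.
Trp: 1 codon.
Thr: 4 codons.
2 × 2 × 4 × 1 × 4 = 64.

64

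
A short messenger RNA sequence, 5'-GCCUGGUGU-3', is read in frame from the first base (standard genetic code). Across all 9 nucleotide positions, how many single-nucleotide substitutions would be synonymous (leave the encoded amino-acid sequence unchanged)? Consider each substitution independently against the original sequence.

4

Codon 1 (GCC, Ala): 3 synonymous substitutions.
Codon 2 (UGG, Trp): 0 synonymous substitutions.
Codon 3 (UGU, Cys): 1 synonymous substitution.
Total: 3 + 0 + 1 = 4.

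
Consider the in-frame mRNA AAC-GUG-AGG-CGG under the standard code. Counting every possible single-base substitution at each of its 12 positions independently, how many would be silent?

10

Codon 1 (AAC, Asn): 1 synonymous substitution.
Codon 2 (GUG, Val): 3 synonymous substitutions.
Codon 3 (AGG, Arg): 2 synonymous substitutions.
Codon 4 (CGG, Arg): 4 synonymous substitutions.
Total: 1 + 3 + 2 + 4 = 10.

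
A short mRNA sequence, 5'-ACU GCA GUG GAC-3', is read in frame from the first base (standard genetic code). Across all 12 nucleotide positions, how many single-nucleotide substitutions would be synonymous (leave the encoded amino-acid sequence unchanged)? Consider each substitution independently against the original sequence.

Codon 1 (ACU, Thr): 3 synonymous substitutions.
Codon 2 (GCA, Ala): 3 synonymous substitutions.
Codon 3 (GUG, Val): 3 synonymous substitutions.
Codon 4 (GAC, Asp): 1 synonymous substitution.
Total: 3 + 3 + 3 + 1 = 10.

10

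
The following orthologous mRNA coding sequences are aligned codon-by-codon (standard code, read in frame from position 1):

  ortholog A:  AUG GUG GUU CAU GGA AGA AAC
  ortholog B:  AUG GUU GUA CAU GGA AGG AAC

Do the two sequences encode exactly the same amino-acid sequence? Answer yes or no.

yes

Codon 1: AUG Met / AUG Met — identical.
Codon 2: GUG Val / GUU Val — synonymous.
Codon 3: GUU Val / GUA Val — synonymous.
Codon 4: CAU His / CAU His — identical.
Codon 5: GGA Gly / GGA Gly — identical.
Codon 6: AGA Arg / AGG Arg — synonymous.
Codon 7: AAC Asn / AAC Asn — identical.
Nonsynonymous differences: 0 → same protein.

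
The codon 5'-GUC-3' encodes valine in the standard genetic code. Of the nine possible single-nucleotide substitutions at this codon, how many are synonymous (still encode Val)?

Position 1: none → 0 synonymous.
Position 2: none → 0 synonymous.
Position 3: GUU, GUA, GUG → 3 synonymous.
Total: 0 + 0 + 3 = 3.

3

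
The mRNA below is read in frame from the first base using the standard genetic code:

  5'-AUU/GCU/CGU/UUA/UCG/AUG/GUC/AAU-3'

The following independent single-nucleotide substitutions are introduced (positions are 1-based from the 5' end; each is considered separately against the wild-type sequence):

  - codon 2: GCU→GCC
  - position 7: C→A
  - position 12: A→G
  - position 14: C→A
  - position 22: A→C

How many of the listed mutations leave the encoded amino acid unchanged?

Codon 2: GCU (Ala) → GCC (Ala) — synonymous.
Codon 3: CGU (Arg) → AGU (Ser) — missense.
Codon 4: UUA (Leu) → UUG (Leu) — synonymous.
Codon 5: UCG (Ser) → UAG (Stop) — nonsense.
Codon 8: AAU (Asn) → CAU (His) — missense.
Synonymous: 2 of 5.

2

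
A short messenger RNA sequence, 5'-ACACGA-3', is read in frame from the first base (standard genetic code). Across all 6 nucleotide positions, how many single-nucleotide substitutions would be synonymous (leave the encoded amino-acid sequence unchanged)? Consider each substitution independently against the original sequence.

7

Codon 1 (ACA, Thr): 3 synonymous substitutions.
Codon 2 (CGA, Arg): 4 synonymous substitutions.
Total: 3 + 4 = 7.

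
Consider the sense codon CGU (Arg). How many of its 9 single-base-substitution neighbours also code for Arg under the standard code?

3

Position 1: none → 0 synonymous.
Position 2: none → 0 synonymous.
Position 3: CGC, CGA, CGG → 3 synonymous.
Total: 0 + 0 + 3 = 3.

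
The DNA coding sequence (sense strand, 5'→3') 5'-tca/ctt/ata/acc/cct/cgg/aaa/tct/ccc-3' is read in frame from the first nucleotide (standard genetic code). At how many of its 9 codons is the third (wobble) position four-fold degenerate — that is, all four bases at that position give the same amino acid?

7

Codon 1 TCA (Ser): third position 4-fold.
Codon 2 CTT (Leu): third position 4-fold.
Codon 3 ATA (Ile): third position 3-fold.
Codon 4 ACC (Thr): third position 4-fold.
Codon 5 CCT (Pro): third position 4-fold.
Codon 6 CGG (Arg): third position 4-fold.
Codon 7 AAA (Lys): third position 2-fold.
Codon 8 TCT (Ser): third position 4-fold.
Codon 9 CCC (Pro): third position 4-fold.
Four-fold degenerate third positions: 7.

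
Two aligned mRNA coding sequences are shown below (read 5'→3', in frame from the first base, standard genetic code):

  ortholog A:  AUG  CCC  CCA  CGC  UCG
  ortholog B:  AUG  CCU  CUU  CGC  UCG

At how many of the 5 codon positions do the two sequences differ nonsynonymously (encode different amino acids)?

Codon 1: AUG Met / AUG Met — identical.
Codon 2: CCC Pro / CCU Pro — synonymous.
Codon 3: CCA Pro / CUU Leu — nonsynonymous.
Codon 4: CGC Arg / CGC Arg — identical.
Codon 5: UCG Ser / UCG Ser — identical.
Nonsynonymous differences: 1.

1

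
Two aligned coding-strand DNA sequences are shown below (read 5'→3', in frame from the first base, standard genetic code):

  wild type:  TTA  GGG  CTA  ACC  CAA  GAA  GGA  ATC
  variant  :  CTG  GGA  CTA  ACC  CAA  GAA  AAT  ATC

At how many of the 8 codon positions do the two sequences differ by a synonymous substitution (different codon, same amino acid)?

Codon 1: TTA Leu / CTG Leu — synonymous.
Codon 2: GGG Gly / GGA Gly — synonymous.
Codon 3: CTA Leu / CTA Leu — identical.
Codon 4: ACC Thr / ACC Thr — identical.
Codon 5: CAA Gln / CAA Gln — identical.
Codon 6: GAA Glu / GAA Glu — identical.
Codon 7: GGA Gly / AAT Asn — nonsynonymous.
Codon 8: ATC Ile / ATC Ile — identical.
Synonymous differences: 2.

2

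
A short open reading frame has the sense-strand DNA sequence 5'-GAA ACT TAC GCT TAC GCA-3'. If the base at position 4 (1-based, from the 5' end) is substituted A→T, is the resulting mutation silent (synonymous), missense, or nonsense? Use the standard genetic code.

missense

Position 4 falls in codon 2: ACT → Thr.
After the substitution the codon is TCT → Ser.
Thr ≠ Ser, so this is a missense mutation.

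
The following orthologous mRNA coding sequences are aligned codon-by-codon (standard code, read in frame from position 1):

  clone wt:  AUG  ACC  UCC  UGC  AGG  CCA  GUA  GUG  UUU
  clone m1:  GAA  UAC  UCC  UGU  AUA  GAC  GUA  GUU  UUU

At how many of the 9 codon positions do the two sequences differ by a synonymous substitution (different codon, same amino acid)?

2

Codon 1: AUG Met / GAA Glu — nonsynonymous.
Codon 2: ACC Thr / UAC Tyr — nonsynonymous.
Codon 3: UCC Ser / UCC Ser — identical.
Codon 4: UGC Cys / UGU Cys — synonymous.
Codon 5: AGG Arg / AUA Ile — nonsynonymous.
Codon 6: CCA Pro / GAC Asp — nonsynonymous.
Codon 7: GUA Val / GUA Val — identical.
Codon 8: GUG Val / GUU Val — synonymous.
Codon 9: UUU Phe / UUU Phe — identical.
Synonymous differences: 2.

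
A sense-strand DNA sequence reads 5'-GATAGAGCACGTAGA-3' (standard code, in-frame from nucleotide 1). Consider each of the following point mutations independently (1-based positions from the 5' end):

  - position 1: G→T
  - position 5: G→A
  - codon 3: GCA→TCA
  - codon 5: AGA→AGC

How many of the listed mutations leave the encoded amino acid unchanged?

Codon 1: GAT (Asp) → TAT (Tyr) — missense.
Codon 2: AGA (Arg) → AAA (Lys) — missense.
Codon 3: GCA (Ala) → TCA (Ser) — missense.
Codon 5: AGA (Arg) → AGC (Ser) — missense.
Synonymous: 0 of 4.

0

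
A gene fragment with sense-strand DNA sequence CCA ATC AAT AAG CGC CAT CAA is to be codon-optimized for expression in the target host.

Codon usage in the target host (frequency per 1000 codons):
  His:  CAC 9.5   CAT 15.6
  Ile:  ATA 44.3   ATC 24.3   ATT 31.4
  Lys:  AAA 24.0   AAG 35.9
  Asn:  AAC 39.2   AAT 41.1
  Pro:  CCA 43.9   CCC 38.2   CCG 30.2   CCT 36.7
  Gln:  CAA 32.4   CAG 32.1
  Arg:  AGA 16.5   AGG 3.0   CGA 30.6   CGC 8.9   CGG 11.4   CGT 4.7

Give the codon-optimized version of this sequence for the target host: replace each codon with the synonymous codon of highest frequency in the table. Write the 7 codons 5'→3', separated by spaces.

CCA ATA AAT AAG CGA CAT CAA

Codon 1 (Pro): best is CCA at 43.9.
Codon 2 (Ile): best is ATA at 44.3.
Codon 3 (Asn): best is AAT at 41.1.
Codon 4 (Lys): best is AAG at 35.9.
Codon 5 (Arg): best is CGA at 30.6.
Codon 6 (His): best is CAT at 15.6.
Codon 7 (Gln): best is CAA at 32.4.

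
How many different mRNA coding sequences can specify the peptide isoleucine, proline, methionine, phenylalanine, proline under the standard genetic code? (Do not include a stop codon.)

96

Ile: 3 codons.
Pro: 4 codons.
Met: 1 codon.
Phe: 2 codons.
Pro: 4 codons.
3 × 4 × 1 × 2 × 4 = 96.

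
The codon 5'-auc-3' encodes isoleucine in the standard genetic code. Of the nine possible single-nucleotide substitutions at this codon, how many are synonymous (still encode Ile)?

Position 1: none → 0 synonymous.
Position 2: none → 0 synonymous.
Position 3: AUU, AUA → 2 synonymous.
Total: 0 + 0 + 2 = 2.

2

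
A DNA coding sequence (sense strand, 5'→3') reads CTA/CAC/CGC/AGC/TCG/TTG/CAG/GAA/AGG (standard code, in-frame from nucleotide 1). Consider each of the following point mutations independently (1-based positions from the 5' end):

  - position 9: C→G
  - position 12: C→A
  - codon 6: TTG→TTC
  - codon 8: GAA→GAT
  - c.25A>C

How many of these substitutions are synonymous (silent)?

2

Codon 3: CGC (Arg) → CGG (Arg) — synonymous.
Codon 4: AGC (Ser) → AGA (Arg) — missense.
Codon 6: TTG (Leu) → TTC (Phe) — missense.
Codon 8: GAA (Glu) → GAT (Asp) — missense.
Codon 9: AGG (Arg) → CGG (Arg) — synonymous.
Synonymous: 2 of 5.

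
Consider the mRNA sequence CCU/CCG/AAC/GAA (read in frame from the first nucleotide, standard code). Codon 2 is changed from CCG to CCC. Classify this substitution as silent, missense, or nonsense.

Position 6 falls in codon 2: CCG → Pro.
After the substitution the codon is CCC → Pro.
Both encode Pro, so the change is synonymous.

silent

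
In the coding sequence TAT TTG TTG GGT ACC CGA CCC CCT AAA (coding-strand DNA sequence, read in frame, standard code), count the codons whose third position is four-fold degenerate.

Codon 1 TAT (Tyr): third position 2-fold.
Codon 2 TTG (Leu): third position 2-fold.
Codon 3 TTG (Leu): third position 2-fold.
Codon 4 GGT (Gly): third position 4-fold.
Codon 5 ACC (Thr): third position 4-fold.
Codon 6 CGA (Arg): third position 4-fold.
Codon 7 CCC (Pro): third position 4-fold.
Codon 8 CCT (Pro): third position 4-fold.
Codon 9 AAA (Lys): third position 2-fold.
Four-fold degenerate third positions: 5.

5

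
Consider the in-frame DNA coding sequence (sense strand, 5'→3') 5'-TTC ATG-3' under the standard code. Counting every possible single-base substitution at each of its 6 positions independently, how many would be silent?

1

Codon 1 (TTC, Phe): 1 synonymous substitution.
Codon 2 (ATG, Met): 0 synonymous substitutions.
Total: 1 + 0 = 1.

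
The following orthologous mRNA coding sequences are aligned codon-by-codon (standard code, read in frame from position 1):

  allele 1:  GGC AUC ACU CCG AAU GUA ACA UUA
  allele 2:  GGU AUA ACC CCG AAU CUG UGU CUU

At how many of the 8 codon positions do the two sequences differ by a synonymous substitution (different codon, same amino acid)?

4

Codon 1: GGC Gly / GGU Gly — synonymous.
Codon 2: AUC Ile / AUA Ile — synonymous.
Codon 3: ACU Thr / ACC Thr — synonymous.
Codon 4: CCG Pro / CCG Pro — identical.
Codon 5: AAU Asn / AAU Asn — identical.
Codon 6: GUA Val / CUG Leu — nonsynonymous.
Codon 7: ACA Thr / UGU Cys — nonsynonymous.
Codon 8: UUA Leu / CUU Leu — synonymous.
Synonymous differences: 4.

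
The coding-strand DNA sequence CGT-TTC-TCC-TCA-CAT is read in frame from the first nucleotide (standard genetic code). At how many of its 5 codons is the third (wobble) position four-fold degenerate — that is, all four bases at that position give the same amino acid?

3

Codon 1 CGT (Arg): third position 4-fold.
Codon 2 TTC (Phe): third position 2-fold.
Codon 3 TCC (Ser): third position 4-fold.
Codon 4 TCA (Ser): third position 4-fold.
Codon 5 CAT (His): third position 2-fold.
Four-fold degenerate third positions: 3.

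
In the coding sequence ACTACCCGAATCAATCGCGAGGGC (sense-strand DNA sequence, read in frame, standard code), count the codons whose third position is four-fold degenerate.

5

Codon 1 ACT (Thr): third position 4-fold.
Codon 2 ACC (Thr): third position 4-fold.
Codon 3 CGA (Arg): third position 4-fold.
Codon 4 ATC (Ile): third position 3-fold.
Codon 5 AAT (Asn): third position 2-fold.
Codon 6 CGC (Arg): third position 4-fold.
Codon 7 GAG (Glu): third position 2-fold.
Codon 8 GGC (Gly): third position 4-fold.
Four-fold degenerate third positions: 5.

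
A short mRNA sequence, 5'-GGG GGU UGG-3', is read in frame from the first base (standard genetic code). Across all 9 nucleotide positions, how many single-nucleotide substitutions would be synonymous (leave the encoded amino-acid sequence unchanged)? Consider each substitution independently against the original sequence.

Codon 1 (GGG, Gly): 3 synonymous substitutions.
Codon 2 (GGU, Gly): 3 synonymous substitutions.
Codon 3 (UGG, Trp): 0 synonymous substitutions.
Total: 3 + 3 + 0 = 6.

6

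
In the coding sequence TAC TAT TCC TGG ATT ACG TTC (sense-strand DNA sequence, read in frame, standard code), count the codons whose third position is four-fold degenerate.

Codon 1 TAC (Tyr): third position 2-fold.
Codon 2 TAT (Tyr): third position 2-fold.
Codon 3 TCC (Ser): third position 4-fold.
Codon 4 TGG (Trp): third position 1-fold.
Codon 5 ATT (Ile): third position 3-fold.
Codon 6 ACG (Thr): third position 4-fold.
Codon 7 TTC (Phe): third position 2-fold.
Four-fold degenerate third positions: 2.

2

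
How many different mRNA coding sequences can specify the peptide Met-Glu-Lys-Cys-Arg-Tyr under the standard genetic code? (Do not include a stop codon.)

Met: 1 codon.
Glu: 2 codons.
Lys: 2 codons.
Cys: 2 codons.
Arg: 6 codons.
Tyr: 2 codons.
1 × 2 × 2 × 2 × 6 × 2 = 96.

96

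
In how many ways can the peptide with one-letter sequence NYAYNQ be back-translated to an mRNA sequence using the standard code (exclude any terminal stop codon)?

128

Asn: 2 codons.
Tyr: 2 codons.
Ala: 4 codons.
Tyr: 2 codons.
Asn: 2 codons.
Gln: 2 codons.
2 × 2 × 4 × 2 × 2 × 2 = 128.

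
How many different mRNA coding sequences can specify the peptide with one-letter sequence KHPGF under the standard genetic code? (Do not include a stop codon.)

Lys: 2 codons.
His: 2 codons.
Pro: 4 codons.
Gly: 4 codons.
Phe: 2 codons.
2 × 2 × 4 × 4 × 2 = 128.

128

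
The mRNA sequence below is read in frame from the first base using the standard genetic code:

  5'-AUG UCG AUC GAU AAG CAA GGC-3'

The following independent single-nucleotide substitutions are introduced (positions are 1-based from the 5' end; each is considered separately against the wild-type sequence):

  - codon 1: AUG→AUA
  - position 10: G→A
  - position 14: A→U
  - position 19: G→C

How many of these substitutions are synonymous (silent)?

0

Codon 1: AUG (Met) → AUA (Ile) — missense.
Codon 4: GAU (Asp) → AAU (Asn) — missense.
Codon 5: AAG (Lys) → AUG (Met) — missense.
Codon 7: GGC (Gly) → CGC (Arg) — missense.
Synonymous: 0 of 4.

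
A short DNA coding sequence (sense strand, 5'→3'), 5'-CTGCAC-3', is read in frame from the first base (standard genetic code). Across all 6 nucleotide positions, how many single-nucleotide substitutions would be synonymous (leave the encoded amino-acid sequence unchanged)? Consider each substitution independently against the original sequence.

Codon 1 (CTG, Leu): 4 synonymous substitutions.
Codon 2 (CAC, His): 1 synonymous substitution.
Total: 4 + 1 = 5.

5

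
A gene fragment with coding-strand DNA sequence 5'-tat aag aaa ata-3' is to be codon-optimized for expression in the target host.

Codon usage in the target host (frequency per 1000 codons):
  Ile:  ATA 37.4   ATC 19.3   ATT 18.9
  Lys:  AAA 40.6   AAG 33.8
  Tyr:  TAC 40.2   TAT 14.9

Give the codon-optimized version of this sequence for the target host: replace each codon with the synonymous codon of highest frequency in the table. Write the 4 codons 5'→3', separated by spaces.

TAC AAA AAA ATA

Codon 1 (Tyr): best is TAC at 40.2.
Codon 2 (Lys): best is AAA at 40.6.
Codon 3 (Lys): best is AAA at 40.6.
Codon 4 (Ile): best is ATA at 37.4.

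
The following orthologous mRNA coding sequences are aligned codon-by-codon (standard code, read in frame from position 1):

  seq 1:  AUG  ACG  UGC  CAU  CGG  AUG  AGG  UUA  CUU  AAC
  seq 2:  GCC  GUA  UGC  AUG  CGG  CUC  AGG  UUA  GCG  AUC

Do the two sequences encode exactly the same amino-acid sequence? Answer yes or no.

no

Codon 1: AUG Met / GCC Ala — nonsynonymous.
Codon 2: ACG Thr / GUA Val — nonsynonymous.
Codon 3: UGC Cys / UGC Cys — identical.
Codon 4: CAU His / AUG Met — nonsynonymous.
Codon 5: CGG Arg / CGG Arg — identical.
Codon 6: AUG Met / CUC Leu — nonsynonymous.
Codon 7: AGG Arg / AGG Arg — identical.
Codon 8: UUA Leu / UUA Leu — identical.
Codon 9: CUU Leu / GCG Ala — nonsynonymous.
Codon 10: AAC Asn / AUC Ile — nonsynonymous.
Nonsynonymous differences: 6 → different protein.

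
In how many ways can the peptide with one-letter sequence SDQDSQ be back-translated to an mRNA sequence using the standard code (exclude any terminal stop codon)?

Ser: 6 codons.
Asp: 2 codons.
Gln: 2 codons.
Asp: 2 codons.
Ser: 6 codons.
Gln: 2 codons.
6 × 2 × 2 × 2 × 6 × 2 = 576.

576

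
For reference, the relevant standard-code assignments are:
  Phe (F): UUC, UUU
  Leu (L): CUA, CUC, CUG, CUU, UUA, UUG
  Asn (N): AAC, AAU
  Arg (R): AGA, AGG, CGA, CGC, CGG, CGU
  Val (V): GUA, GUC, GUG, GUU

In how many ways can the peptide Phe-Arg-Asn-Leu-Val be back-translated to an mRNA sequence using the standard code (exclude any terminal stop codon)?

Phe: 2 codons.
Arg: 6 codons.
Asn: 2 codons.
Leu: 6 codons.
Val: 4 codons.
2 × 6 × 2 × 6 × 4 = 576.

576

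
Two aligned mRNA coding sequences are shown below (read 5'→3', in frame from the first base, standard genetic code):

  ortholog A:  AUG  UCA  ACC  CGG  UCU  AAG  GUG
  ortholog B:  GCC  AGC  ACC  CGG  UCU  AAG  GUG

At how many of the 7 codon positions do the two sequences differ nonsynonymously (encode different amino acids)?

1

Codon 1: AUG Met / GCC Ala — nonsynonymous.
Codon 2: UCA Ser / AGC Ser — synonymous.
Codon 3: ACC Thr / ACC Thr — identical.
Codon 4: CGG Arg / CGG Arg — identical.
Codon 5: UCU Ser / UCU Ser — identical.
Codon 6: AAG Lys / AAG Lys — identical.
Codon 7: GUG Val / GUG Val — identical.
Nonsynonymous differences: 1.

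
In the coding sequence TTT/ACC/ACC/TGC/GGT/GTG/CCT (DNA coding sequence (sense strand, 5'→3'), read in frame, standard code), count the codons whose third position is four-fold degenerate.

Codon 1 TTT (Phe): third position 2-fold.
Codon 2 ACC (Thr): third position 4-fold.
Codon 3 ACC (Thr): third position 4-fold.
Codon 4 TGC (Cys): third position 2-fold.
Codon 5 GGT (Gly): third position 4-fold.
Codon 6 GTG (Val): third position 4-fold.
Codon 7 CCT (Pro): third position 4-fold.
Four-fold degenerate third positions: 5.

5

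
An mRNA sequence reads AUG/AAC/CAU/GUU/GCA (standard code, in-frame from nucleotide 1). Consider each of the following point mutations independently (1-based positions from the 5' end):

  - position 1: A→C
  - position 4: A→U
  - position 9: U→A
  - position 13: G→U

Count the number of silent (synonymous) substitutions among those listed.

0

Codon 1: AUG (Met) → CUG (Leu) — missense.
Codon 2: AAC (Asn) → UAC (Tyr) — missense.
Codon 3: CAU (His) → CAA (Gln) — missense.
Codon 5: GCA (Ala) → UCA (Ser) — missense.
Synonymous: 0 of 4.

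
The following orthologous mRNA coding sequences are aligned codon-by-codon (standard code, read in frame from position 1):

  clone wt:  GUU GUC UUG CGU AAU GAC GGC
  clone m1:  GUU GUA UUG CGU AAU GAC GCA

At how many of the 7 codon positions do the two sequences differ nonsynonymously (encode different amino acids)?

Codon 1: GUU Val / GUU Val — identical.
Codon 2: GUC Val / GUA Val — synonymous.
Codon 3: UUG Leu / UUG Leu — identical.
Codon 4: CGU Arg / CGU Arg — identical.
Codon 5: AAU Asn / AAU Asn — identical.
Codon 6: GAC Asp / GAC Asp — identical.
Codon 7: GGC Gly / GCA Ala — nonsynonymous.
Nonsynonymous differences: 1.

1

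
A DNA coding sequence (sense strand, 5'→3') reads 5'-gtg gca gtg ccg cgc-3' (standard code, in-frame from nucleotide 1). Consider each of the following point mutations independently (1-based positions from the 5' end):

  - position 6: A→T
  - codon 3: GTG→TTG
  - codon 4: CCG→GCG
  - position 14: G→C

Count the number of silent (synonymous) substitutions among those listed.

Codon 2: GCA (Ala) → GCT (Ala) — synonymous.
Codon 3: GTG (Val) → TTG (Leu) — missense.
Codon 4: CCG (Pro) → GCG (Ala) — missense.
Codon 5: CGC (Arg) → CCC (Pro) — missense.
Synonymous: 1 of 4.

1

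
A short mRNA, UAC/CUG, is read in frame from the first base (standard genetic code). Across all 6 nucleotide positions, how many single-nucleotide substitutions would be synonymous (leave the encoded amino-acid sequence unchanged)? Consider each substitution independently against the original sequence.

Codon 1 (UAC, Tyr): 1 synonymous substitution.
Codon 2 (CUG, Leu): 4 synonymous substitutions.
Total: 1 + 4 = 5.

5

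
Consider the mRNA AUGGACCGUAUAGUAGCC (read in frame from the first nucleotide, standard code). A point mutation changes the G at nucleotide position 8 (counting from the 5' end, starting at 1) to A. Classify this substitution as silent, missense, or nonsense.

Position 8 falls in codon 3: CGU → Arg.
After the substitution the codon is CAU → His.
Arg ≠ His, so this is a missense mutation.

missense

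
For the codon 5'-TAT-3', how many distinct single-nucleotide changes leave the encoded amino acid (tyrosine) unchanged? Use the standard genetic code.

1

Position 1: none → 0 synonymous.
Position 2: none → 0 synonymous.
Position 3: TAC → 1 synonymous.
Total: 0 + 0 + 1 = 1.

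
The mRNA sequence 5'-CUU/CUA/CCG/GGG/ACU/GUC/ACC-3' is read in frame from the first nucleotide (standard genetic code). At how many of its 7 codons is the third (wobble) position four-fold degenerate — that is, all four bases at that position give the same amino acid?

Codon 1 CUU (Leu): third position 4-fold.
Codon 2 CUA (Leu): third position 4-fold.
Codon 3 CCG (Pro): third position 4-fold.
Codon 4 GGG (Gly): third position 4-fold.
Codon 5 ACU (Thr): third position 4-fold.
Codon 6 GUC (Val): third position 4-fold.
Codon 7 ACC (Thr): third position 4-fold.
Four-fold degenerate third positions: 7.

7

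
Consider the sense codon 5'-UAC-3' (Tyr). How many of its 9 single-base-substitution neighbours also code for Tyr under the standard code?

1

Position 1: none → 0 synonymous.
Position 2: none → 0 synonymous.
Position 3: UAU → 1 synonymous.
Total: 0 + 0 + 1 = 1.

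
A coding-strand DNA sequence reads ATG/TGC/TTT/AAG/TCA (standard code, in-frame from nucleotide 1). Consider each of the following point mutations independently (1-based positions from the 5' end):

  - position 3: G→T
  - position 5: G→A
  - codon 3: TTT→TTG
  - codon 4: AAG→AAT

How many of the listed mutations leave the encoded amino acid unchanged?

0

Codon 1: ATG (Met) → ATT (Ile) — missense.
Codon 2: TGC (Cys) → TAC (Tyr) — missense.
Codon 3: TTT (Phe) → TTG (Leu) — missense.
Codon 4: AAG (Lys) → AAT (Asn) — missense.
Synonymous: 0 of 4.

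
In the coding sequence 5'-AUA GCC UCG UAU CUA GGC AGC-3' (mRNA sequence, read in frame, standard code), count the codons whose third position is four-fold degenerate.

Codon 1 AUA (Ile): third position 3-fold.
Codon 2 GCC (Ala): third position 4-fold.
Codon 3 UCG (Ser): third position 4-fold.
Codon 4 UAU (Tyr): third position 2-fold.
Codon 5 CUA (Leu): third position 4-fold.
Codon 6 GGC (Gly): third position 4-fold.
Codon 7 AGC (Ser): third position 2-fold.
Four-fold degenerate third positions: 4.

4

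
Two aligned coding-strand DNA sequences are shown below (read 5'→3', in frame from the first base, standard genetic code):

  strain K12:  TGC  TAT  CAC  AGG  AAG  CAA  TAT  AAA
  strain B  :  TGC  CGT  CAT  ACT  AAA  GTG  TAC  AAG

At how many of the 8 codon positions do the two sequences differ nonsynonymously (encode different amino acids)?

3

Codon 1: TGC Cys / TGC Cys — identical.
Codon 2: TAT Tyr / CGT Arg — nonsynonymous.
Codon 3: CAC His / CAT His — synonymous.
Codon 4: AGG Arg / ACT Thr — nonsynonymous.
Codon 5: AAG Lys / AAA Lys — synonymous.
Codon 6: CAA Gln / GTG Val — nonsynonymous.
Codon 7: TAT Tyr / TAC Tyr — synonymous.
Codon 8: AAA Lys / AAG Lys — synonymous.
Nonsynonymous differences: 3.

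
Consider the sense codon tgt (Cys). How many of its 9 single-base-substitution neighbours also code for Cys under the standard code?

1

Position 1: none → 0 synonymous.
Position 2: none → 0 synonymous.
Position 3: TGC → 1 synonymous.
Total: 0 + 0 + 1 = 1.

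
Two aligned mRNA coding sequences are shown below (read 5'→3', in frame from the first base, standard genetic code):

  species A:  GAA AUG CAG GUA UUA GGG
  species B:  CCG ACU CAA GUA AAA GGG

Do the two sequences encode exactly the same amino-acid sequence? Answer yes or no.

no

Codon 1: GAA Glu / CCG Pro — nonsynonymous.
Codon 2: AUG Met / ACU Thr — nonsynonymous.
Codon 3: CAG Gln / CAA Gln — synonymous.
Codon 4: GUA Val / GUA Val — identical.
Codon 5: UUA Leu / AAA Lys — nonsynonymous.
Codon 6: GGG Gly / GGG Gly — identical.
Nonsynonymous differences: 3 → different protein.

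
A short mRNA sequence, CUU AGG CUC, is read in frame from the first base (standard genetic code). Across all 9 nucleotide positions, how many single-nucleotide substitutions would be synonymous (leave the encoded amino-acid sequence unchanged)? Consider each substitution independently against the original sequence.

Codon 1 (CUU, Leu): 3 synonymous substitutions.
Codon 2 (AGG, Arg): 2 synonymous substitutions.
Codon 3 (CUC, Leu): 3 synonymous substitutions.
Total: 3 + 2 + 3 = 8.

8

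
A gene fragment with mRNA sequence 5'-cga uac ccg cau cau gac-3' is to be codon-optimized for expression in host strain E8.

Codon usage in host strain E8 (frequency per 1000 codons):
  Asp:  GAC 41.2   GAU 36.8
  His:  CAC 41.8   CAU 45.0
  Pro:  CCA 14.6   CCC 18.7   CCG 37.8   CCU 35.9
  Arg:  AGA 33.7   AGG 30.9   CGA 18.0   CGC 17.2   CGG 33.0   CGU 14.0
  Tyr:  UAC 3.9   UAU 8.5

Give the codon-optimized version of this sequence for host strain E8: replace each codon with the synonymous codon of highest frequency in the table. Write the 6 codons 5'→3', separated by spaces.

Codon 1 (Arg): best is AGA at 33.7.
Codon 2 (Tyr): best is UAU at 8.5.
Codon 3 (Pro): best is CCG at 37.8.
Codon 4 (His): best is CAU at 45.0.
Codon 5 (His): best is CAU at 45.0.
Codon 6 (Asp): best is GAC at 41.2.

AGA UAU CCG CAU CAU GAC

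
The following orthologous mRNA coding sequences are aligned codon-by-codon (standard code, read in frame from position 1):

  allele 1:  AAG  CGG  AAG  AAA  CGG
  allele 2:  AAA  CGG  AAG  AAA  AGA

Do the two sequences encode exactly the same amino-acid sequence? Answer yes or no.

Codon 1: AAG Lys / AAA Lys — synonymous.
Codon 2: CGG Arg / CGG Arg — identical.
Codon 3: AAG Lys / AAG Lys — identical.
Codon 4: AAA Lys / AAA Lys — identical.
Codon 5: CGG Arg / AGA Arg — synonymous.
Nonsynonymous differences: 0 → same protein.

yes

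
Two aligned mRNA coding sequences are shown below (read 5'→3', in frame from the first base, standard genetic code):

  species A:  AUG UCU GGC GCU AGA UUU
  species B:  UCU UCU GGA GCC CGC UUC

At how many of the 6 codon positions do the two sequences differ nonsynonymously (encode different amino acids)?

1

Codon 1: AUG Met / UCU Ser — nonsynonymous.
Codon 2: UCU Ser / UCU Ser — identical.
Codon 3: GGC Gly / GGA Gly — synonymous.
Codon 4: GCU Ala / GCC Ala — synonymous.
Codon 5: AGA Arg / CGC Arg — synonymous.
Codon 6: UUU Phe / UUC Phe — synonymous.
Nonsynonymous differences: 1.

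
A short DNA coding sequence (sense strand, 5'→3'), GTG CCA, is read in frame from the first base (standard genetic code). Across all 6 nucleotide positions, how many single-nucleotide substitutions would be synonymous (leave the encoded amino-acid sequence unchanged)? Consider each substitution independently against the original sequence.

Codon 1 (GTG, Val): 3 synonymous substitutions.
Codon 2 (CCA, Pro): 3 synonymous substitutions.
Total: 3 + 3 = 6.

6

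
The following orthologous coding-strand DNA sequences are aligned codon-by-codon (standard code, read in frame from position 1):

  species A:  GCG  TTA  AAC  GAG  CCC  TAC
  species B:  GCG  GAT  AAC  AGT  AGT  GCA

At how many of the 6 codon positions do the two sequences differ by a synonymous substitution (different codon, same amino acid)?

0

Codon 1: GCG Ala / GCG Ala — identical.
Codon 2: TTA Leu / GAT Asp — nonsynonymous.
Codon 3: AAC Asn / AAC Asn — identical.
Codon 4: GAG Glu / AGT Ser — nonsynonymous.
Codon 5: CCC Pro / AGT Ser — nonsynonymous.
Codon 6: TAC Tyr / GCA Ala — nonsynonymous.
Synonymous differences: 0.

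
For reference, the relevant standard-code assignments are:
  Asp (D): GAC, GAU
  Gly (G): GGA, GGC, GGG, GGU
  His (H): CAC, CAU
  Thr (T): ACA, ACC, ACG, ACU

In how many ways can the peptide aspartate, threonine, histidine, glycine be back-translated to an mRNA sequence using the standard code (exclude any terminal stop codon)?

Asp: 2 codons.
Thr: 4 codons.
His: 2 codons.
Gly: 4 codons.
2 × 4 × 2 × 4 = 64.

64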